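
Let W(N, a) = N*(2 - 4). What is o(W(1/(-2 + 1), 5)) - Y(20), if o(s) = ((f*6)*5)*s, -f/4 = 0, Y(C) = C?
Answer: -20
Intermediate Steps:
f = 0 (f = -4*0 = 0)
W(N, a) = -2*N (W(N, a) = N*(-2) = -2*N)
o(s) = 0 (o(s) = ((0*6)*5)*s = (0*5)*s = 0*s = 0)
o(W(1/(-2 + 1), 5)) - Y(20) = 0 - 1*20 = 0 - 20 = -20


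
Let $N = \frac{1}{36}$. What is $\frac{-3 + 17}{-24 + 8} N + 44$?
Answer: $\frac{12665}{288} \approx 43.976$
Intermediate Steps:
$N = \frac{1}{36} \approx 0.027778$
$\frac{-3 + 17}{-24 + 8} N + 44 = \frac{-3 + 17}{-24 + 8} \cdot \frac{1}{36} + 44 = \frac{14}{-16} \cdot \frac{1}{36} + 44 = 14 \left(- \frac{1}{16}\right) \frac{1}{36} + 44 = \left(- \frac{7}{8}\right) \frac{1}{36} + 44 = - \frac{7}{288} + 44 = \frac{12665}{288}$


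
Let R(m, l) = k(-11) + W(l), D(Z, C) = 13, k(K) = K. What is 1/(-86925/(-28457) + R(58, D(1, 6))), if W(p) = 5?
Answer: -28457/83817 ≈ -0.33951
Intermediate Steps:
R(m, l) = -6 (R(m, l) = -11 + 5 = -6)
1/(-86925/(-28457) + R(58, D(1, 6))) = 1/(-86925/(-28457) - 6) = 1/(-86925*(-1/28457) - 6) = 1/(86925/28457 - 6) = 1/(-83817/28457) = -28457/83817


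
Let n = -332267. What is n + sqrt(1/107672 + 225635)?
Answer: -332267 + sqrt(653961281585878)/53836 ≈ -3.3179e+5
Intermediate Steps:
n + sqrt(1/107672 + 225635) = -332267 + sqrt(1/107672 + 225635) = -332267 + sqrt(24294571721/107672) = -332267 + sqrt(653961281585878)/53836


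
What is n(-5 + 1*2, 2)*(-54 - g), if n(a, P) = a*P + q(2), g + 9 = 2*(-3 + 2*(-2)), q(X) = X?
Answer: 124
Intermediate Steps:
g = -23 (g = -9 + 2*(-3 + 2*(-2)) = -9 + 2*(-3 - 4) = -9 + 2*(-7) = -9 - 14 = -23)
n(a, P) = 2 + P*a (n(a, P) = a*P + 2 = P*a + 2 = 2 + P*a)
n(-5 + 1*2, 2)*(-54 - g) = (2 + 2*(-5 + 1*2))*(-54 - 1*(-23)) = (2 + 2*(-5 + 2))*(-54 + 23) = (2 + 2*(-3))*(-31) = (2 - 6)*(-31) = -4*(-31) = 124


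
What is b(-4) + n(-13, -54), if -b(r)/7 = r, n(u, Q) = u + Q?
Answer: -39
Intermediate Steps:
n(u, Q) = Q + u
b(r) = -7*r
b(-4) + n(-13, -54) = -7*(-4) + (-54 - 13) = 28 - 67 = -39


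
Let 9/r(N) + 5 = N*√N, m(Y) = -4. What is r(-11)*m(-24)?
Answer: 15/113 - 33*I*√11/113 ≈ 0.13274 - 0.96857*I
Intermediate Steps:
r(N) = 9/(-5 + N^(3/2)) (r(N) = 9/(-5 + N*√N) = 9/(-5 + N^(3/2)))
r(-11)*m(-24) = (9/(-5 + (-11)^(3/2)))*(-4) = (9/(-5 - 11*I*√11))*(-4) = -36/(-5 - 11*I*√11)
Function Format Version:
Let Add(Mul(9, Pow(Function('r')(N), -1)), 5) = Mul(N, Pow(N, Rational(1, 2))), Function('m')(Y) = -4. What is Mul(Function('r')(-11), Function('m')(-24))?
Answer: Add(Rational(15, 113), Mul(Rational(-33, 113), I, Pow(11, Rational(1, 2)))) ≈ Add(0.13274, Mul(-0.96857, I))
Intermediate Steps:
Function('r')(N) = Mul(9, Pow(Add(-5, Pow(N, Rational(3, 2))), -1)) (Function('r')(N) = Mul(9, Pow(Add(-5, Mul(N, Pow(N, Rational(1, 2)))), -1)) = Mul(9, Pow(Add(-5, Pow(N, Rational(3, 2))), -1)))
Mul(Function('r')(-11), Function('m')(-24)) = Mul(Mul(9, Pow(Add(-5, Pow(-11, Rational(3, 2))), -1)), -4) = Mul(Mul(9, Pow(Add(-5, Mul(-11, I, Pow(11, Rational(1, 2)))), -1)), -4) = Mul(-36, Pow(Add(-5, Mul(-11, I, Pow(11, Rational(1, 2)))), -1))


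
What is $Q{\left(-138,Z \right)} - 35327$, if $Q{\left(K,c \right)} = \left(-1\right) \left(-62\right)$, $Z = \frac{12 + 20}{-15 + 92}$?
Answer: $-35265$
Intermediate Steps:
$Z = \frac{32}{77} \approx 0.41558$
$Q{\left(K,c \right)} = 62$
$Q{\left(-138,Z \right)} - 35327 = 62 - 35327 = -35265$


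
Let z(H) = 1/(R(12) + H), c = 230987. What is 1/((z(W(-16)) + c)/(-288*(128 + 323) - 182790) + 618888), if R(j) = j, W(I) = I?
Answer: 1250712/774049724309 ≈ 1.6158e-6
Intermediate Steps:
z(H) = 1/(12 + H)
1/((z(W(-16)) + c)/(-288*(128 + 323) - 182790) + 618888) = 1/((1/(12 - 16) + 230987)/(-288*(128 + 323) - 182790) + 618888) = 1/((1/(-4) + 230987)/(-288*451 - 182790) + 618888) = 1/((-1/4 + 230987)/(-129888 - 182790) + 618888) = 1/((923947/4)/(-312678) + 618888) = 1/((923947/4)*(-1/312678) + 618888) = 1/(-923947/1250712 + 618888) = 1/(774049724309/1250712) = 1250712/774049724309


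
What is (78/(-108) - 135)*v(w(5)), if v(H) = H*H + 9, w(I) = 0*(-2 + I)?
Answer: -2443/2 ≈ -1221.5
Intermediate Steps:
w(I) = 0
v(H) = 9 + H**2 (v(H) = H**2 + 9 = 9 + H**2)
(78/(-108) - 135)*v(w(5)) = (78/(-108) - 135)*(9 + 0**2) = (78*(-1/108) - 135)*(9 + 0) = (-13/18 - 135)*9 = -2443/18*9 = -2443/2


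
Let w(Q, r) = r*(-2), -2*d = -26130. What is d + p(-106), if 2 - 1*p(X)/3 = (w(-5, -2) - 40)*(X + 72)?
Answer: 9399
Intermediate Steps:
d = 13065 (d = -1/2*(-26130) = 13065)
w(Q, r) = -2*r
p(X) = 7782 + 108*X (p(X) = 6 - 3*(-2*(-2) - 40)*(X + 72) = 6 - 3*(4 - 40)*(72 + X) = 6 - (-108)*(72 + X) = 6 - 3*(-2592 - 36*X) = 6 + (7776 + 108*X) = 7782 + 108*X)
d + p(-106) = 13065 + (7782 + 108*(-106)) = 13065 + (7782 - 11448) = 13065 - 3666 = 9399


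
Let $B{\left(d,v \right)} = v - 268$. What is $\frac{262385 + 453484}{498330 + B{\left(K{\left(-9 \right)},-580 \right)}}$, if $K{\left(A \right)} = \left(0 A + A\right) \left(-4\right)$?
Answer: $\frac{715869}{497482} \approx 1.439$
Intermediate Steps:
$K{\left(A \right)} = - 4 A$ ($K{\left(A \right)} = \left(0 + A\right) \left(-4\right) = A \left(-4\right) = - 4 A$)
$B{\left(d,v \right)} = -268 + v$ ($B{\left(d,v \right)} = v - 268 = -268 + v$)
$\frac{262385 + 453484}{498330 + B{\left(K{\left(-9 \right)},-580 \right)}} = \frac{262385 + 453484}{498330 - 848} = \frac{715869}{498330 - 848} = \frac{715869}{497482}$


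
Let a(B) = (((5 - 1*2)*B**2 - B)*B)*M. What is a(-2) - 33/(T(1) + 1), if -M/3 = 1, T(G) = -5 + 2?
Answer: 201/2 ≈ 100.50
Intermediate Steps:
T(G) = -3
M = -3 (M = -3*1 = -3)
a(B) = -3*B*(-B + 3*B**2) (a(B) = (((5 - 1*2)*B**2 - B)*B)*(-3) = (((5 - 2)*B**2 - B)*B)*(-3) = ((3*B**2 - B)*B)*(-3) = ((-B + 3*B**2)*B)*(-3) = (B*(-B + 3*B**2))*(-3) = -3*B*(-B + 3*B**2))
a(-2) - 33/(T(1) + 1) = (-2)**2*(3 - 9*(-2)) - 33/(-3 + 1) = 4*(3 + 18) - 33/(-2) = 4*21 - 1/2*(-33) = 84 + 33/2 = 201/2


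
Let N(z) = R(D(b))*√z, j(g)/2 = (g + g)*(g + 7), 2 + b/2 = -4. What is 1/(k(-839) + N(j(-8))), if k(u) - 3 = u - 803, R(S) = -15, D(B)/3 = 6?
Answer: -1639/2679121 + 60*√2/2679121 ≈ -0.00058010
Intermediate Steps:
b = -12 (b = -4 + 2*(-4) = -4 - 8 = -12)
D(B) = 18 (D(B) = 3*6 = 18)
j(g) = 4*g*(7 + g) (j(g) = 2*((g + g)*(g + 7)) = 2*((2*g)*(7 + g)) = 2*(2*g*(7 + g)) = 4*g*(7 + g))
k(u) = -800 + u (k(u) = 3 + (u - 803) = 3 + (-803 + u) = -800 + u)
N(z) = -15*√z
1/(k(-839) + N(j(-8))) = 1/((-800 - 839) - 15*4*√2) = 1/(-1639 - 15*4*√2) = 1/(-1639 - 60*√2)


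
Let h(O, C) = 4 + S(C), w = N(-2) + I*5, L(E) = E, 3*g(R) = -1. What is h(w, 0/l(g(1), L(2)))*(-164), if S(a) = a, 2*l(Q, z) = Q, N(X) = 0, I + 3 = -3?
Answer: -656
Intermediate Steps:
I = -6 (I = -3 - 3 = -6)
g(R) = -⅓ (g(R) = (⅓)*(-1) = -⅓)
w = -30 (w = 0 - 6*5 = 0 - 30 = -30)
l(Q, z) = Q/2
h(O, C) = 4 + C
h(w, 0/l(g(1), L(2)))*(-164) = (4 + 0/(((½)*(-⅓))))*(-164) = (4 + 0/(-⅙))*(-164) = (4 + 0*(-6))*(-164) = (4 + 0)*(-164) = 4*(-164) = -656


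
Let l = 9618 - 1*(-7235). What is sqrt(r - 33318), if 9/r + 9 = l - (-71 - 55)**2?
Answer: 3*I*sqrt(7167070)/44 ≈ 182.53*I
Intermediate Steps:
l = 16853 (l = 9618 + 7235 = 16853)
r = 9/968 (r = 9/(-9 + (16853 - (-71 - 55)**2)) = 9/(-9 + (16853 - 1*(-126)**2)) = 9/(-9 + (16853 - 1*15876)) = 9/(-9 + (16853 - 15876)) = 9/(-9 + 977) = 9/968 ≈ 0.0092975)
sqrt(r - 33318) = sqrt(9/968 - 33318) = sqrt(-32251815/968) = 3*I*sqrt(7167070)/44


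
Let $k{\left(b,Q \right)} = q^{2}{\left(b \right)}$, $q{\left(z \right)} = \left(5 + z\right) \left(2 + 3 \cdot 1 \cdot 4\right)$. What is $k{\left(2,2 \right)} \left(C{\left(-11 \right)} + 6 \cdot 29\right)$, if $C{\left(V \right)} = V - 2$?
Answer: $1546244$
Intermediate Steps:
$q{\left(z \right)} = 70 + 14 z$ ($q{\left(z \right)} = \left(5 + z\right) \left(2 + 3 \cdot 4\right) = \left(5 + z\right) \left(2 + 12\right) = \left(5 + z\right) 14 = 70 + 14 z$)
$C{\left(V \right)} = -2 + V$
$k{\left(b,Q \right)} = \left(70 + 14 b\right)^{2}$
$k{\left(2,2 \right)} \left(C{\left(-11 \right)} + 6 \cdot 29\right) = 196 \left(5 + 2\right)^{2} \left(\left(-2 - 11\right) + 6 \cdot 29\right) = 196 \cdot 7^{2} \left(-13 + 174\right) = 196 \cdot 49 \cdot 161 = 9604 \cdot 161 = 1546244$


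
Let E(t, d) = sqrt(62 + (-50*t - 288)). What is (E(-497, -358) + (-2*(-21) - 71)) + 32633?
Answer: 32604 + 36*sqrt(19) ≈ 32761.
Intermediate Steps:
E(t, d) = sqrt(-226 - 50*t) (E(t, d) = sqrt(62 + (-288 - 50*t)) = sqrt(-226 - 50*t))
(E(-497, -358) + (-2*(-21) - 71)) + 32633 = (sqrt(-226 - 50*(-497)) + (-2*(-21) - 71)) + 32633 = (sqrt(-226 + 24850) + (42 - 71)) + 32633 = (sqrt(24624) - 29) + 32633 = (36*sqrt(19) - 29) + 32633 = (-29 + 36*sqrt(19)) + 32633 = 32604 + 36*sqrt(19)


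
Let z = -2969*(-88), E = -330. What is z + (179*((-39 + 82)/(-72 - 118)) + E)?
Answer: 49571283/190 ≈ 2.6090e+5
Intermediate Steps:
z = 261272
z + (179*((-39 + 82)/(-72 - 118)) + E) = 261272 + (179*((-39 + 82)/(-72 - 118)) - 330) = 261272 + (179*(43/(-190)) - 330) = 261272 + (179*(43*(-1/190)) - 330) = 261272 + (179*(-43/190) - 330) = 261272 + (-7697/190 - 330) = 261272 - 70397/190 = 49571283/190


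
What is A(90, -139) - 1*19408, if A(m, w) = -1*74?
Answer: -19482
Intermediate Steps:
A(m, w) = -74
A(90, -139) - 1*19408 = -74 - 1*19408 = -74 - 19408 = -19482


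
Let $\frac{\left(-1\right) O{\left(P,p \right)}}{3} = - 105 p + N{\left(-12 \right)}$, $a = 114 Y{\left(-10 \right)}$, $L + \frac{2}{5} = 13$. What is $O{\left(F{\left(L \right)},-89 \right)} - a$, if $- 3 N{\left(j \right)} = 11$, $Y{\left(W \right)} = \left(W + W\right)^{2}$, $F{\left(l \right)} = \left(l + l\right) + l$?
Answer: $-73624$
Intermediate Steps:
$L = \frac{63}{5}$ ($L = - \frac{2}{5} + 13 = \frac{63}{5} \approx 12.6$)
$F{\left(l \right)} = 3 l$ ($F{\left(l \right)} = 2 l + l = 3 l$)
$Y{\left(W \right)} = 4 W^{2}$ ($Y{\left(W \right)} = \left(2 W\right)^{2} = 4 W^{2}$)
$N{\left(j \right)} = - \frac{11}{3}$ ($N{\left(j \right)} = \left(- \frac{1}{3}\right) 11 = - \frac{11}{3}$)
$a = 45600$ ($a = 114 \cdot 4 \left(-10\right)^{2} = 114 \cdot 4 \cdot 100 = 114 \cdot 400 = 45600$)
$O{\left(P,p \right)} = 11 + 315 p$ ($O{\left(P,p \right)} = - 3 \left(- 105 p - \frac{11}{3}\right) = - 3 \left(- \frac{11}{3} - 105 p\right) = 11 + 315 p$)
$O{\left(F{\left(L \right)},-89 \right)} - a = \left(11 + 315 \left(-89\right)\right) - 45600 = \left(11 - 28035\right) - 45600 = -28024 - 45600 = -73624$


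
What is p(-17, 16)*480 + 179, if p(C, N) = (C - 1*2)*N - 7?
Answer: -149101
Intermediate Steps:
p(C, N) = -7 + N*(-2 + C) (p(C, N) = (C - 2)*N - 7 = (-2 + C)*N - 7 = N*(-2 + C) - 7 = -7 + N*(-2 + C))
p(-17, 16)*480 + 179 = (-7 - 2*16 - 17*16)*480 + 179 = (-7 - 32 - 272)*480 + 179 = -311*480 + 179 = -149280 + 179 = -149101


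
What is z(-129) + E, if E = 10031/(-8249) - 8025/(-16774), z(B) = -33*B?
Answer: 588933604813/138368726 ≈ 4256.3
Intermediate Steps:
E = -102061769/138368726 (E = 10031*(-1/8249) - 8025*(-1/16774) = -10031/8249 + 8025/16774 = -102061769/138368726 ≈ -0.73761)
z(-129) + E = -33*(-129) - 102061769/138368726 = 4257 - 102061769/138368726 = 588933604813/138368726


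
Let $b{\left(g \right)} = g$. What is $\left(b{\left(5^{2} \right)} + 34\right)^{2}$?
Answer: $3481$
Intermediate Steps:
$\left(b{\left(5^{2} \right)} + 34\right)^{2} = \left(5^{2} + 34\right)^{2} = \left(25 + 34\right)^{2} = 59^{2} = 3481$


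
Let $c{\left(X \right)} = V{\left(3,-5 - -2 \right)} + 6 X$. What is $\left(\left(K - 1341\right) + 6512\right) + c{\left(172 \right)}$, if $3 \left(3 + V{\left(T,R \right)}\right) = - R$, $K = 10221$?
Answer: $16422$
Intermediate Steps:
$V{\left(T,R \right)} = -3 - \frac{R}{3}$ ($V{\left(T,R \right)} = -3 + \frac{\left(-1\right) R}{3} = -3 - \frac{R}{3}$)
$c{\left(X \right)} = -2 + 6 X$ ($c{\left(X \right)} = \left(-3 - \frac{-5 - -2}{3}\right) + 6 X = \left(-3 - \frac{-5 + 2}{3}\right) + 6 X = \left(-3 - -1\right) + 6 X = \left(-3 + 1\right) + 6 X = -2 + 6 X$)
$\left(\left(K - 1341\right) + 6512\right) + c{\left(172 \right)} = \left(\left(10221 - 1341\right) + 6512\right) + \left(-2 + 6 \cdot 172\right) = \left(\left(10221 - 1341\right) + 6512\right) + \left(-2 + 1032\right) = \left(8880 + 6512\right) + 1030 = 15392 + 1030 = 16422$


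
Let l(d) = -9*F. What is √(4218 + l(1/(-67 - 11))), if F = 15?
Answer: √4083 ≈ 63.898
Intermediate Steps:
l(d) = -135 (l(d) = -9*15 = -135)
√(4218 + l(1/(-67 - 11))) = √(4218 - 135) = √4083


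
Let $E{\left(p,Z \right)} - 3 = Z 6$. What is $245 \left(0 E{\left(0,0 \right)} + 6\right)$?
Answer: $1470$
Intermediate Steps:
$E{\left(p,Z \right)} = 3 + 6 Z$ ($E{\left(p,Z \right)} = 3 + Z 6 = 3 + 6 Z$)
$245 \left(0 E{\left(0,0 \right)} + 6\right) = 245 \left(0 \left(3 + 6 \cdot 0\right) + 6\right) = 245 \left(0 \left(3 + 0\right) + 6\right) = 245 \left(0 \cdot 3 + 6\right) = 245 \left(0 + 6\right) = 245 \cdot 6 = 1470$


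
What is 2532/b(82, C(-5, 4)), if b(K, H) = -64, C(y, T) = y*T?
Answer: -633/16 ≈ -39.563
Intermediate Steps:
C(y, T) = T*y
2532/b(82, C(-5, 4)) = 2532/(-64) = 2532*(-1/64) = -633/16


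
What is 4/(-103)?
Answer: -4/103 ≈ -0.038835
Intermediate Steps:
4/(-103) = 4*(-1/103) = -4/103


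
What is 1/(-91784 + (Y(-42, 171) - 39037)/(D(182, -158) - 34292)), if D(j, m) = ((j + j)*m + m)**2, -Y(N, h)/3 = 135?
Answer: -1662897304/152627366170057 ≈ -1.0895e-5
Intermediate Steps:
Y(N, h) = -405 (Y(N, h) = -3*135 = -405)
D(j, m) = (m + 2*j*m)**2 (D(j, m) = ((2*j)*m + m)**2 = (2*j*m + m)**2 = (m + 2*j*m)**2)
1/(-91784 + (Y(-42, 171) - 39037)/(D(182, -158) - 34292)) = 1/(-91784 + (-405 - 39037)/((-158)**2*(1 + 2*182)**2 - 34292)) = 1/(-91784 - 39442/(24964*(1 + 364)**2 - 34292)) = 1/(-91784 - 39442/(24964*365**2 - 34292)) = 1/(-91784 - 39442/(24964*133225 - 34292)) = 1/(-91784 - 39442/(3325828900 - 34292)) = 1/(-91784 - 39442/3325794608) = 1/(-91784 - 39442*1/3325794608) = 1/(-91784 - 19721/1662897304) = 1/(-152627366170057/1662897304) = -1662897304/152627366170057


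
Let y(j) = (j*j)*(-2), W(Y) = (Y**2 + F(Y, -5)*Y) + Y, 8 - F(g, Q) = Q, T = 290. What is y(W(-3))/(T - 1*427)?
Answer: 2178/137 ≈ 15.898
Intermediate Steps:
F(g, Q) = 8 - Q
W(Y) = Y**2 + 14*Y (W(Y) = (Y**2 + (8 - 1*(-5))*Y) + Y = (Y**2 + (8 + 5)*Y) + Y = (Y**2 + 13*Y) + Y = Y**2 + 14*Y)
y(j) = -2*j**2 (y(j) = j**2*(-2) = -2*j**2)
y(W(-3))/(T - 1*427) = (-2*9*(14 - 3)**2)/(290 - 1*427) = (-2*(-3*11)**2)/(290 - 427) = -2*(-33)**2/(-137) = -2*1089*(-1/137) = -2178*(-1/137) = 2178/137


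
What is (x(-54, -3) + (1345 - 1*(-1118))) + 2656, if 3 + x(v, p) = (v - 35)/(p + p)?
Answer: 30785/6 ≈ 5130.8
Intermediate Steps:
x(v, p) = -3 + (-35 + v)/(2*p) (x(v, p) = -3 + (v - 35)/(p + p) = -3 + (-35 + v)/((2*p)) = -3 + (-35 + v)*(1/(2*p)) = -3 + (-35 + v)/(2*p))
(x(-54, -3) + (1345 - 1*(-1118))) + 2656 = ((½)*(-35 - 54 - 6*(-3))/(-3) + (1345 - 1*(-1118))) + 2656 = ((½)*(-⅓)*(-35 - 54 + 18) + (1345 + 1118)) + 2656 = ((½)*(-⅓)*(-71) + 2463) + 2656 = (71/6 + 2463) + 2656 = 14849/6 + 2656 = 30785/6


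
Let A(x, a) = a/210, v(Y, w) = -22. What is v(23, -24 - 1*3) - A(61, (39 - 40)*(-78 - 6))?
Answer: -112/5 ≈ -22.400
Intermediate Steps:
A(x, a) = a/210 (A(x, a) = a*(1/210) = a/210)
v(23, -24 - 1*3) - A(61, (39 - 40)*(-78 - 6)) = -22 - (39 - 40)*(-78 - 6)/210 = -22 - (-1*(-84))/210 = -22 - 84/210 = -22 - 1*⅖ = -22 - ⅖ = -112/5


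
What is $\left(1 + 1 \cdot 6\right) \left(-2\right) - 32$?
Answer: $-46$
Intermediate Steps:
$\left(1 + 1 \cdot 6\right) \left(-2\right) - 32 = \left(1 + 6\right) \left(-2\right) - 32 = 7 \left(-2\right) - 32 = -14 - 32 = -46$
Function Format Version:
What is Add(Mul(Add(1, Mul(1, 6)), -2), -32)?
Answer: -46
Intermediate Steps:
Add(Mul(Add(1, Mul(1, 6)), -2), -32) = Add(Mul(Add(1, 6), -2), -32) = Add(Mul(7, -2), -32) = Add(-14, -32) = -46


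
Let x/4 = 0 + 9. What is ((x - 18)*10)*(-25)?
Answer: -4500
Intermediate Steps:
x = 36 (x = 4*(0 + 9) = 4*9 = 36)
((x - 18)*10)*(-25) = ((36 - 18)*10)*(-25) = (18*10)*(-25) = 180*(-25) = -4500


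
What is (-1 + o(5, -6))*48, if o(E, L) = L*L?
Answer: 1680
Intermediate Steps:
o(E, L) = L²
(-1 + o(5, -6))*48 = (-1 + (-6)²)*48 = (-1 + 36)*48 = 35*48 = 1680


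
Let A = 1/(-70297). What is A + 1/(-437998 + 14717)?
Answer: -493578/29755384457 ≈ -1.6588e-5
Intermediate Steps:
A = -1/70297 ≈ -1.4225e-5
A + 1/(-437998 + 14717) = -1/70297 + 1/(-437998 + 14717) = -1/70297 + 1/(-423281) = -1/70297 - 1/423281 = -493578/29755384457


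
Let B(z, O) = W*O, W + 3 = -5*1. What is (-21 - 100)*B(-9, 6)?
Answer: 5808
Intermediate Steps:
W = -8 (W = -3 - 5*1 = -3 - 5 = -8)
B(z, O) = -8*O
(-21 - 100)*B(-9, 6) = (-21 - 100)*(-8*6) = -121*(-48) = 5808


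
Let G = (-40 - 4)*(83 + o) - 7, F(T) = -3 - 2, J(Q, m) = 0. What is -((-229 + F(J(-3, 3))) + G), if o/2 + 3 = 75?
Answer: 10229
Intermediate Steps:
o = 144 (o = -6 + 2*75 = -6 + 150 = 144)
F(T) = -5
G = -9995 (G = (-40 - 4)*(83 + 144) - 7 = -44*227 - 7 = -9988 - 7 = -9995)
-((-229 + F(J(-3, 3))) + G) = -((-229 - 5) - 9995) = -(-234 - 9995) = -1*(-10229) = 10229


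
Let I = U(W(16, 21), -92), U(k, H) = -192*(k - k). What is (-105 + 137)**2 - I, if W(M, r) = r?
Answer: 1024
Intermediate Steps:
U(k, H) = 0 (U(k, H) = -192*0 = 0)
I = 0
(-105 + 137)**2 - I = (-105 + 137)**2 - 1*0 = 32**2 + 0 = 1024 + 0 = 1024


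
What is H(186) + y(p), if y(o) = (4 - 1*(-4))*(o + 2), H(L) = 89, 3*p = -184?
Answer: -1157/3 ≈ -385.67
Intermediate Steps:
p = -184/3 (p = (⅓)*(-184) = -184/3 ≈ -61.333)
y(o) = 16 + 8*o (y(o) = (4 + 4)*(2 + o) = 8*(2 + o) = 16 + 8*o)
H(186) + y(p) = 89 + (16 + 8*(-184/3)) = 89 + (16 - 1472/3) = 89 - 1424/3 = -1157/3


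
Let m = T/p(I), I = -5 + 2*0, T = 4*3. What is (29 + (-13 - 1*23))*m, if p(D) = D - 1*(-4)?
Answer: 84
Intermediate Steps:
T = 12
I = -5 (I = -5 + 0 = -5)
p(D) = 4 + D (p(D) = D + 4 = 4 + D)
m = -12 (m = 12/(4 - 5) = 12/(-1) = 12*(-1) = -12)
(29 + (-13 - 1*23))*m = (29 + (-13 - 1*23))*(-12) = (29 + (-13 - 23))*(-12) = (29 - 36)*(-12) = -7*(-12) = 84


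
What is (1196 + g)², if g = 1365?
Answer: 6558721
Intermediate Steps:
(1196 + g)² = (1196 + 1365)² = 2561² = 6558721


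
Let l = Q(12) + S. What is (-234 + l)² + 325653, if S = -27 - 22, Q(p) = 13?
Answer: 398553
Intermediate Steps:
S = -49
l = -36 (l = 13 - 49 = -36)
(-234 + l)² + 325653 = (-234 - 36)² + 325653 = (-270)² + 325653 = 72900 + 325653 = 398553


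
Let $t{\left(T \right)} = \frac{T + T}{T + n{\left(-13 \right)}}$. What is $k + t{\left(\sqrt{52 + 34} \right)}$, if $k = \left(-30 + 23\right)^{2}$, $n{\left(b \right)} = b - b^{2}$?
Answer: $\frac{809345}{16519} - \frac{182 \sqrt{86}}{16519} \approx 48.893$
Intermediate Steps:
$t{\left(T \right)} = \frac{2 T}{-182 + T}$ ($t{\left(T \right)} = \frac{T + T}{T - 13 \left(1 - -13\right)} = \frac{2 T}{T - 13 \left(1 + 13\right)} = \frac{2 T}{T - 182} = \frac{2 T}{-182 + T}$)
$k = 49$ ($k = \left(-7\right)^{2} = 49$)
$k + t{\left(\sqrt{52 + 34} \right)} = 49 + \frac{2 \sqrt{52 + 34}}{-182 + \sqrt{52 + 34}} = 49 + \frac{2 \sqrt{86}}{-182 + \sqrt{86}}$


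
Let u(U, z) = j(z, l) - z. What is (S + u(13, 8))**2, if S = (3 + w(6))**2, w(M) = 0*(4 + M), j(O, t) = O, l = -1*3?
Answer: 81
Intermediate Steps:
l = -3
u(U, z) = 0 (u(U, z) = z - z = 0)
w(M) = 0
S = 9 (S = (3 + 0)**2 = 3**2 = 9)
(S + u(13, 8))**2 = (9 + 0)**2 = 9**2 = 81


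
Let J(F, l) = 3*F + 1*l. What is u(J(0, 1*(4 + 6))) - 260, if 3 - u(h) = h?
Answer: -267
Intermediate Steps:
J(F, l) = l + 3*F (J(F, l) = 3*F + l = l + 3*F)
u(h) = 3 - h
u(J(0, 1*(4 + 6))) - 260 = (3 - (1*(4 + 6) + 3*0)) - 260 = (3 - (1*10 + 0)) - 260 = (3 - (10 + 0)) - 260 = (3 - 1*10) - 260 = (3 - 10) - 260 = -7 - 260 = -267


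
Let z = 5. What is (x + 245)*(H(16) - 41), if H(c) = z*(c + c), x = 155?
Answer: 47600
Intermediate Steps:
H(c) = 10*c (H(c) = 5*(c + c) = 5*(2*c) = 10*c)
(x + 245)*(H(16) - 41) = (155 + 245)*(10*16 - 41) = 400*(160 - 41) = 400*119 = 47600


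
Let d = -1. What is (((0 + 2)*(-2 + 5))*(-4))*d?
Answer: 24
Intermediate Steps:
(((0 + 2)*(-2 + 5))*(-4))*d = (((0 + 2)*(-2 + 5))*(-4))*(-1) = ((2*3)*(-4))*(-1) = (6*(-4))*(-1) = -24*(-1) = 24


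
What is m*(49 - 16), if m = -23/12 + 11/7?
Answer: -319/28 ≈ -11.393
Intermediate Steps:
m = -29/84 (m = -23*1/12 + 11*(⅐) = -23/12 + 11/7 = -29/84 ≈ -0.34524)
m*(49 - 16) = -29*(49 - 16)/84 = -29/84*33 = -319/28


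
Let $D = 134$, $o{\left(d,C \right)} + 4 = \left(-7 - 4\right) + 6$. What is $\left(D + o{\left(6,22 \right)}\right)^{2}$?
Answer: $15625$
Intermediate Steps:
$o{\left(d,C \right)} = -9$ ($o{\left(d,C \right)} = -4 + \left(\left(-7 - 4\right) + 6\right) = -4 + \left(-11 + 6\right) = -4 - 5 = -9$)
$\left(D + o{\left(6,22 \right)}\right)^{2} = \left(134 - 9\right)^{2} = 125^{2} = 15625$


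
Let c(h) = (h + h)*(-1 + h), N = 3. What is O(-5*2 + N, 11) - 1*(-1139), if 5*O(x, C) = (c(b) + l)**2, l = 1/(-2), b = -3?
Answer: 24989/20 ≈ 1249.4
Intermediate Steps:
l = -1/2 ≈ -0.50000
c(h) = 2*h*(-1 + h) (c(h) = (2*h)*(-1 + h) = 2*h*(-1 + h))
O(x, C) = 2209/20 (O(x, C) = (2*(-3)*(-1 - 3) - 1/2)**2/5 = (2*(-3)*(-4) - 1/2)**2/5 = (24 - 1/2)**2/5 = (47/2)**2/5 = (1/5)*(2209/4) = 2209/20)
O(-5*2 + N, 11) - 1*(-1139) = 2209/20 - 1*(-1139) = 2209/20 + 1139 = 24989/20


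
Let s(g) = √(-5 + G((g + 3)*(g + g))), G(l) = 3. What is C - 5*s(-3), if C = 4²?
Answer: 16 - 5*I*√2 ≈ 16.0 - 7.0711*I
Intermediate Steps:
s(g) = I*√2 (s(g) = √(-5 + 3) = √(-2) = I*√2)
C = 16
C - 5*s(-3) = 16 - 5*I*√2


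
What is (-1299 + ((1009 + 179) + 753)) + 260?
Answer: 902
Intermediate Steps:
(-1299 + ((1009 + 179) + 753)) + 260 = (-1299 + (1188 + 753)) + 260 = (-1299 + 1941) + 260 = 642 + 260 = 902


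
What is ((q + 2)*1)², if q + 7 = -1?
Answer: 36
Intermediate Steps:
q = -8 (q = -7 - 1 = -8)
((q + 2)*1)² = ((-8 + 2)*1)² = (-6*1)² = (-6)² = 36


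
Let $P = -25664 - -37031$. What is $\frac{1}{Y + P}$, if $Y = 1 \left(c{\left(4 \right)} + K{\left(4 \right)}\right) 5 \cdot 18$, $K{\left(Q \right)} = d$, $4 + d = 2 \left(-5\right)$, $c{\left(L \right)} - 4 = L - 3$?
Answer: $\frac{1}{10557} \approx 9.4724 \cdot 10^{-5}$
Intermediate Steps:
$c{\left(L \right)} = 1 + L$ ($c{\left(L \right)} = 4 + \left(L - 3\right) = 4 + \left(-3 + L\right) = 1 + L$)
$d = -14$ ($d = -4 + 2 \left(-5\right) = -4 - 10 = -14$)
$K{\left(Q \right)} = -14$
$Y = -810$ ($Y = 1 \left(\left(1 + 4\right) - 14\right) 5 \cdot 18 = 1 \left(5 - 14\right) 5 \cdot 18 = 1 \left(\left(-9\right) 5\right) 18 = 1 \left(-45\right) 18 = \left(-45\right) 18 = -810$)
$P = 11367$ ($P = -25664 + 37031 = 11367$)
$\frac{1}{Y + P} = \frac{1}{-810 + 11367} = \frac{1}{10557}$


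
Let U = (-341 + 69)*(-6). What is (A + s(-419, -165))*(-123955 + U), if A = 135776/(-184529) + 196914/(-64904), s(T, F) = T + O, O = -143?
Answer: 414432612076301923/5988335108 ≈ 6.9207e+7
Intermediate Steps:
U = 1632 (U = -272*(-6) = 1632)
s(T, F) = -143 + T (s(T, F) = T - 143 = -143 + T)
A = -22574374505/5988335108 (A = 135776*(-1/184529) + 196914*(-1/64904) = -135776/184529 - 98457/32452 = -22574374505/5988335108 ≈ -3.7697)
(A + s(-419, -165))*(-123955 + U) = (-22574374505/5988335108 + (-143 - 419))*(-123955 + 1632) = (-22574374505/5988335108 - 562)*(-122323) = -3388018705201/5988335108*(-122323) = 414432612076301923/5988335108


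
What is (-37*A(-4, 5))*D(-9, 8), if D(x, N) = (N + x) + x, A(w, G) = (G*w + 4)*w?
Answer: 23680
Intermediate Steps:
A(w, G) = w*(4 + G*w) (A(w, G) = (4 + G*w)*w = w*(4 + G*w))
D(x, N) = N + 2*x
(-37*A(-4, 5))*D(-9, 8) = (-(-148)*(4 + 5*(-4)))*(8 + 2*(-9)) = (-(-148)*(4 - 20))*(8 - 18) = -(-148)*(-16)*(-10) = -37*64*(-10) = -2368*(-10) = 23680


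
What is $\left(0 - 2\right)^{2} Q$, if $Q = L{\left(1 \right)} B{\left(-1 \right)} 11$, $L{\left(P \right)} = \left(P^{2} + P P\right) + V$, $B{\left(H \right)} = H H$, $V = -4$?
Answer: $-88$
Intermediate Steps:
$B{\left(H \right)} = H^{2}$
$L{\left(P \right)} = -4 + 2 P^{2}$ ($L{\left(P \right)} = \left(P^{2} + P P\right) - 4 = \left(P^{2} + P^{2}\right) - 4 = 2 P^{2} - 4 = -4 + 2 P^{2}$)
$Q = -22$ ($Q = \left(-4 + 2 \cdot 1^{2}\right) \left(-1\right)^{2} \cdot 11 = \left(-4 + 2 \cdot 1\right) 1 \cdot 11 = \left(-4 + 2\right) 1 \cdot 11 = \left(-2\right) 1 \cdot 11 = \left(-2\right) 11 = -22$)
$\left(0 - 2\right)^{2} Q = \left(0 - 2\right)^{2} \left(-22\right) = \left(-2\right)^{2} \left(-22\right) = 4 \left(-22\right) = -88$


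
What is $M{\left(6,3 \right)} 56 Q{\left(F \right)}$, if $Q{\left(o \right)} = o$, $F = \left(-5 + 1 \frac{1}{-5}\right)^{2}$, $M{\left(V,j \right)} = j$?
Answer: $\frac{113568}{25} \approx 4542.7$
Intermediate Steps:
$F = \frac{676}{25}$ ($F = \left(-5 + 1 \left(- \frac{1}{5}\right)\right)^{2} = \left(-5 - \frac{1}{5}\right)^{2} = \left(- \frac{26}{5}\right)^{2} = \frac{676}{25} \approx 27.04$)
$M{\left(6,3 \right)} 56 Q{\left(F \right)} = 3 \cdot 56 \cdot \frac{676}{25} = 168 \cdot \frac{676}{25} = \frac{113568}{25}$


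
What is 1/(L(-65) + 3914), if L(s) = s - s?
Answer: 1/3914 ≈ 0.00025549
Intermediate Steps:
L(s) = 0
1/(L(-65) + 3914) = 1/(0 + 3914) = 1/3914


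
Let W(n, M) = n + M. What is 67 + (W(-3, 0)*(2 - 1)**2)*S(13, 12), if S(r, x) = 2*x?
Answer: -5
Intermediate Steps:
W(n, M) = M + n
67 + (W(-3, 0)*(2 - 1)**2)*S(13, 12) = 67 + ((0 - 3)*(2 - 1)**2)*(2*12) = 67 - 3*1**2*24 = 67 - 3*1*24 = 67 - 3*24 = 67 - 72 = -5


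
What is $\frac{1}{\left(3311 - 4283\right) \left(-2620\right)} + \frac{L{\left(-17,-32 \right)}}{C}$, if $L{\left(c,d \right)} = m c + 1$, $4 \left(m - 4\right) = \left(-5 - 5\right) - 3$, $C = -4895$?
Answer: $\frac{5985583}{2493160560} \approx 0.0024008$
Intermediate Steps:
$m = \frac{3}{4}$ ($m = 4 + \frac{\left(-5 - 5\right) - 3}{4} = 4 + \frac{-10 - 3}{4} = 4 + \frac{1}{4} \left(-13\right) = 4 - \frac{13}{4} = \frac{3}{4} \approx 0.75$)
$L{\left(c,d \right)} = 1 + \frac{3 c}{4}$ ($L{\left(c,d \right)} = \frac{3 c}{4} + 1 = 1 + \frac{3 c}{4}$)
$\frac{1}{\left(3311 - 4283\right) \left(-2620\right)} + \frac{L{\left(-17,-32 \right)}}{C} = \frac{1}{\left(3311 - 4283\right) \left(-2620\right)} + \frac{1 + \frac{3}{4} \left(-17\right)}{-4895} = \frac{1}{-972} \left(- \frac{1}{2620}\right) + \left(1 - \frac{51}{4}\right) \left(- \frac{1}{4895}\right) = \left(- \frac{1}{972}\right) \left(- \frac{1}{2620}\right) - - \frac{47}{19580} = \frac{1}{2546640} + \frac{47}{19580} = \frac{5985583}{2493160560}$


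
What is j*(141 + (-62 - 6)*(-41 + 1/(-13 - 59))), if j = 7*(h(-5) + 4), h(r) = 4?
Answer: 1476692/9 ≈ 1.6408e+5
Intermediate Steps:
j = 56 (j = 7*(4 + 4) = 7*8 = 56)
j*(141 + (-62 - 6)*(-41 + 1/(-13 - 59))) = 56*(141 + (-62 - 6)*(-41 + 1/(-13 - 59))) = 56*(141 - 68*(-41 + 1/(-72))) = 56*(141 - 68*(-41 - 1/72)) = 56*(141 - 68*(-2953/72)) = 56*(141 + 50201/18) = 56*(52739/18) = 1476692/9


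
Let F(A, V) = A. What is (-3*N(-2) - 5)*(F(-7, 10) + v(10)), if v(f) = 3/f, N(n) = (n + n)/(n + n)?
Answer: 268/5 ≈ 53.600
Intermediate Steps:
N(n) = 1 (N(n) = (2*n)/((2*n)) = (2*n)*(1/(2*n)) = 1)
(-3*N(-2) - 5)*(F(-7, 10) + v(10)) = (-3*1 - 5)*(-7 + 3/10) = (-3 - 5)*(-7 + 3*(⅒)) = -8*(-7 + 3/10) = -8*(-67/10) = 268/5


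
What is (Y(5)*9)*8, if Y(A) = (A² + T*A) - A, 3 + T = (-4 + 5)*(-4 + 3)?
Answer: 0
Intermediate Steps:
T = -4 (T = -3 + (-4 + 5)*(-4 + 3) = -3 + 1*(-1) = -3 - 1 = -4)
Y(A) = A² - 5*A (Y(A) = (A² - 4*A) - A = A² - 5*A)
(Y(5)*9)*8 = ((5*(-5 + 5))*9)*8 = ((5*0)*9)*8 = (0*9)*8 = 0*8 = 0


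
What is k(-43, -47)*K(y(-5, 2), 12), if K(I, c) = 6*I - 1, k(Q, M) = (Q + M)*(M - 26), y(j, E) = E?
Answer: 72270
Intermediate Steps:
k(Q, M) = (-26 + M)*(M + Q) (k(Q, M) = (M + Q)*(-26 + M) = (-26 + M)*(M + Q))
K(I, c) = -1 + 6*I
k(-43, -47)*K(y(-5, 2), 12) = ((-47)**2 - 26*(-47) - 26*(-43) - 47*(-43))*(-1 + 6*2) = (2209 + 1222 + 1118 + 2021)*(-1 + 12) = 6570*11 = 72270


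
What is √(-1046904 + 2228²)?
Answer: 2*√979270 ≈ 1979.2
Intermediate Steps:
√(-1046904 + 2228²) = √(-1046904 + 4963984) = √3917080 = 2*√979270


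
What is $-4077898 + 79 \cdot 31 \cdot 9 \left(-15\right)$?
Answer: $-4408513$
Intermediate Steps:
$-4077898 + 79 \cdot 31 \cdot 9 \left(-15\right) = -4077898 + 2449 \left(-135\right) = -4077898 - 330615 = -4408513$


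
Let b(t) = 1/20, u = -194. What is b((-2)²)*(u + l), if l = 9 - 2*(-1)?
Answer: -183/20 ≈ -9.1500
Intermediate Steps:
b(t) = 1/20
l = 11 (l = 9 + 2 = 11)
b((-2)²)*(u + l) = (-194 + 11)/20 = (1/20)*(-183) = -183/20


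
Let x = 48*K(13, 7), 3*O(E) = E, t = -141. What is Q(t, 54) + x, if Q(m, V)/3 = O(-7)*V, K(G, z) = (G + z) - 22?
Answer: -474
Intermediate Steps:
O(E) = E/3
K(G, z) = -22 + G + z
Q(m, V) = -7*V (Q(m, V) = 3*(((1/3)*(-7))*V) = 3*(-7*V/3) = -7*V)
x = -96 (x = 48*(-22 + 13 + 7) = 48*(-2) = -96)
Q(t, 54) + x = -7*54 - 96 = -378 - 96 = -474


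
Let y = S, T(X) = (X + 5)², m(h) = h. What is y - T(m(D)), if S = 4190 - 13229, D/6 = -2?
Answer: -9088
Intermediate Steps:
D = -12 (D = 6*(-2) = -12)
T(X) = (5 + X)²
S = -9039
y = -9039
y - T(m(D)) = -9039 - (5 - 12)² = -9039 - 1*(-7)² = -9039 - 1*49 = -9039 - 49 = -9088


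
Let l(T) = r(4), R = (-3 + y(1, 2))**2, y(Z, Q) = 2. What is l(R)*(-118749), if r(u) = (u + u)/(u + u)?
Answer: -118749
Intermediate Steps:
r(u) = 1 (r(u) = (2*u)/((2*u)) = (2*u)*(1/(2*u)) = 1)
R = 1 (R = (-3 + 2)**2 = (-1)**2 = 1)
l(T) = 1
l(R)*(-118749) = 1*(-118749) = -118749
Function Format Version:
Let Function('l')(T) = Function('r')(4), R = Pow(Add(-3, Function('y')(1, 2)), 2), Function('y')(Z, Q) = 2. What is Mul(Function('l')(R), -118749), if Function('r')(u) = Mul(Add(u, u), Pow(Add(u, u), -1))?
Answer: -118749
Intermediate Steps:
Function('r')(u) = 1 (Function('r')(u) = Mul(Mul(2, u), Pow(Mul(2, u), -1)) = Mul(Mul(2, u), Mul(Rational(1, 2), Pow(u, -1))) = 1)
R = 1 (R = Pow(Add(-3, 2), 2) = Pow(-1, 2) = 1)
Function('l')(T) = 1
Mul(Function('l')(R), -118749) = Mul(1, -118749) = -118749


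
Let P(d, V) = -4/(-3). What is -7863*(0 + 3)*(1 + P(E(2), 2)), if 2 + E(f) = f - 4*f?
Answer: -55041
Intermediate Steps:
E(f) = -2 - 3*f (E(f) = -2 + (f - 4*f) = -2 - 3*f)
P(d, V) = 4/3 (P(d, V) = -4*(-⅓) = 4/3)
-7863*(0 + 3)*(1 + P(E(2), 2)) = -7863*(0 + 3)*(1 + 4/3) = -23589*7/3 = -7863*7 = -55041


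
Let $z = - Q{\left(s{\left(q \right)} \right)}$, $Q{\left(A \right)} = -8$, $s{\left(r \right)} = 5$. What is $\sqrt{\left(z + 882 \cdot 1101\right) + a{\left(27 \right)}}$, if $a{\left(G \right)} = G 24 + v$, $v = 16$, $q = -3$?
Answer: $\sqrt{971754} \approx 985.78$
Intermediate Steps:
$z = 8$ ($z = \left(-1\right) \left(-8\right) = 8$)
$a{\left(G \right)} = 16 + 24 G$ ($a{\left(G \right)} = G 24 + 16 = 24 G + 16 = 16 + 24 G$)
$\sqrt{\left(z + 882 \cdot 1101\right) + a{\left(27 \right)}} = \sqrt{\left(8 + 882 \cdot 1101\right) + \left(16 + 24 \cdot 27\right)} = \sqrt{\left(8 + 971082\right) + \left(16 + 648\right)} = \sqrt{971090 + 664} = \sqrt{971754}$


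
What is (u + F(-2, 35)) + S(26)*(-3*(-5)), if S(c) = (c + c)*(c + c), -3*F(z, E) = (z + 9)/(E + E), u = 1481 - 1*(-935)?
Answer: 1289279/30 ≈ 42976.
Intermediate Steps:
u = 2416 (u = 1481 + 935 = 2416)
F(z, E) = -(9 + z)/(6*E) (F(z, E) = -(z + 9)/(3*(E + E)) = -(9 + z)/(3*(2*E)) = -(9 + z)*1/(2*E)/3 = -(9 + z)/(6*E))
S(c) = 4*c² (S(c) = (2*c)*(2*c) = 4*c²)
(u + F(-2, 35)) + S(26)*(-3*(-5)) = (2416 + (⅙)*(-9 - 1*(-2))/35) + (4*26²)*(-3*(-5)) = (2416 + (⅙)*(1/35)*(-9 + 2)) + (4*676)*15 = (2416 + (⅙)*(1/35)*(-7)) + 2704*15 = (2416 - 1/30) + 40560 = 72479/30 + 40560 = 1289279/30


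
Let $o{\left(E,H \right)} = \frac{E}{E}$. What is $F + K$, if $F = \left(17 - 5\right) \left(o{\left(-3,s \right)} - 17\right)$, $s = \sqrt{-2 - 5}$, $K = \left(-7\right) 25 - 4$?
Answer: $-371$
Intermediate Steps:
$K = -179$ ($K = -175 - 4 = -179$)
$s = i \sqrt{7}$ ($s = \sqrt{-7} = i \sqrt{7} \approx 2.6458 i$)
$o{\left(E,H \right)} = 1$
$F = -192$ ($F = \left(17 - 5\right) \left(1 - 17\right) = \left(17 - 5\right) \left(-16\right) = 12 \left(-16\right) = -192$)
$F + K = -192 - 179 = -371$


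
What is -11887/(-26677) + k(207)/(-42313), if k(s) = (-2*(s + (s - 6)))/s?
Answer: 2041912099/4581534657 ≈ 0.44568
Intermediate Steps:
k(s) = (12 - 4*s)/s (k(s) = (-2*(s + (-6 + s)))/s = (-2*(-6 + 2*s))/s = (12 - 4*s)/s)
-11887/(-26677) + k(207)/(-42313) = -11887/(-26677) + (-4 + 12/207)/(-42313) = -11887*(-1/26677) + (-4 + 12*(1/207))*(-1/42313) = 11887/26677 + (-4 + 4/69)*(-1/42313) = 11887/26677 - 272/69*(-1/42313) = 11887/26677 + 16/171741 = 2041912099/4581534657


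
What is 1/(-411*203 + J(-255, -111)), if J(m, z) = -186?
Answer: -1/83619 ≈ -1.1959e-5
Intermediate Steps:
1/(-411*203 + J(-255, -111)) = 1/(-411*203 - 186) = 1/(-83433 - 186) = 1/(-83619) = -1/83619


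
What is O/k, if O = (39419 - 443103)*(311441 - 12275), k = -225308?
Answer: 30192131886/56327 ≈ 5.3602e+5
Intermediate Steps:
O = -120768527544 (O = -403684*299166 = -120768527544)
O/k = -120768527544/(-225308) = -120768527544*(-1/225308) = 30192131886/56327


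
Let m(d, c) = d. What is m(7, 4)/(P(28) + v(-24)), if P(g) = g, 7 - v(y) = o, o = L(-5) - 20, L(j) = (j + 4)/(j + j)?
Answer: 70/549 ≈ 0.12750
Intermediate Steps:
L(j) = (4 + j)/(2*j) (L(j) = (4 + j)/((2*j)) = (4 + j)*(1/(2*j)) = (4 + j)/(2*j))
o = -199/10 (o = (½)*(4 - 5)/(-5) - 20 = (½)*(-⅕)*(-1) - 20 = ⅒ - 20 = -199/10 ≈ -19.900)
v(y) = 269/10 (v(y) = 7 - 1*(-199/10) = 7 + 199/10 = 269/10)
m(7, 4)/(P(28) + v(-24)) = 7/(28 + 269/10) = 7/(549/10) = (10/549)*7 = 70/549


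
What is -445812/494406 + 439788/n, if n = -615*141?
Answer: -4742452102/793933635 ≈ -5.9734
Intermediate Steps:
n = -86715
-445812/494406 + 439788/n = -445812/494406 + 439788/(-86715) = -445812*1/494406 + 439788*(-1/86715) = -74302/82401 - 146596/28905 = -4742452102/793933635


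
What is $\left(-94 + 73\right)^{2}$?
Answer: $441$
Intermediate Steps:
$\left(-94 + 73\right)^{2} = \left(-21\right)^{2} = 441$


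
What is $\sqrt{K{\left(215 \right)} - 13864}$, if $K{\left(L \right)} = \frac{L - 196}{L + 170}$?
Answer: $\frac{3 i \sqrt{228331565}}{385} \approx 117.75 i$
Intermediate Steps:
$K{\left(L \right)} = \frac{-196 + L}{170 + L}$
$\sqrt{K{\left(215 \right)} - 13864} = \sqrt{\frac{-196 + 215}{170 + 215} - 13864} = \sqrt{\frac{1}{385} \cdot 19 + \left(-19773 + 5909\right)} = \sqrt{\frac{1}{385} \cdot 19 - 13864} = \sqrt{\frac{19}{385} - 13864} = \sqrt{- \frac{5337621}{385}} = \frac{3 i \sqrt{228331565}}{385}$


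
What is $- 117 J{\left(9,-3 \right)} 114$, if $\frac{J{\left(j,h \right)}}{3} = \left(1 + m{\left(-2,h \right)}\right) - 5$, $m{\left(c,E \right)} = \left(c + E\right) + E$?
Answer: $480168$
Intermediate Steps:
$m{\left(c,E \right)} = c + 2 E$ ($m{\left(c,E \right)} = \left(E + c\right) + E = c + 2 E$)
$J{\left(j,h \right)} = -18 + 6 h$ ($J{\left(j,h \right)} = 3 \left(\left(1 + \left(-2 + 2 h\right)\right) - 5\right) = 3 \left(\left(-1 + 2 h\right) - 5\right) = 3 \left(-6 + 2 h\right) = -18 + 6 h$)
$- 117 J{\left(9,-3 \right)} 114 = - 117 \left(-18 + 6 \left(-3\right)\right) 114 = - 117 \left(-18 - 18\right) 114 = \left(-117\right) \left(-36\right) 114 = 4212 \cdot 114 = 480168$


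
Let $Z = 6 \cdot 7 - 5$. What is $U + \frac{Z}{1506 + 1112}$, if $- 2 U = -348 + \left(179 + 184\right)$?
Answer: $- \frac{9799}{1309} \approx -7.4859$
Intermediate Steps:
$Z = 37$ ($Z = 42 - 5 = 37$)
$U = - \frac{15}{2}$ ($U = - \frac{-348 + \left(179 + 184\right)}{2} = - \frac{-348 + 363}{2} = \left(- \frac{1}{2}\right) 15 = - \frac{15}{2} \approx -7.5$)
$U + \frac{Z}{1506 + 1112} = - \frac{15}{2} + \frac{37}{1506 + 1112} = - \frac{15}{2} + \frac{37}{2618} = - \frac{9799}{1309}$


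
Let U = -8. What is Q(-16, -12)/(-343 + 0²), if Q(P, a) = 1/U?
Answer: 1/2744 ≈ 0.00036443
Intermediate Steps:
Q(P, a) = -⅛ (Q(P, a) = 1/(-8) = -⅛)
Q(-16, -12)/(-343 + 0²) = -⅛/(-343 + 0²) = -⅛/(-343 + 0) = -⅛/(-343) = -1/343*(-⅛) = 1/2744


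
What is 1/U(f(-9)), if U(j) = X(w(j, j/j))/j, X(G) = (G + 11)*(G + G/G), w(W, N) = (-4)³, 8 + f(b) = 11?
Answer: 1/1113 ≈ 0.00089847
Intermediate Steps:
f(b) = 3 (f(b) = -8 + 11 = 3)
w(W, N) = -64
X(G) = (1 + G)*(11 + G) (X(G) = (11 + G)*(G + 1) = (11 + G)*(1 + G) = (1 + G)*(11 + G))
U(j) = 3339/j (U(j) = (11 + (-64)² + 12*(-64))/j = (11 + 4096 - 768)/j = 3339/j)
1/U(f(-9)) = 1/(3339/3) = 1/(3339*(⅓)) = 1/1113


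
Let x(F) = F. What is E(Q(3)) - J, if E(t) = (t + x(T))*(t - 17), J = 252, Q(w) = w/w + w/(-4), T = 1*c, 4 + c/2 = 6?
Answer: -5171/16 ≈ -323.19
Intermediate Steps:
c = 4 (c = -8 + 2*6 = -8 + 12 = 4)
T = 4 (T = 1*4 = 4)
Q(w) = 1 - w/4 (Q(w) = 1 + w*(-1/4) = 1 - w/4)
E(t) = (-17 + t)*(4 + t) (E(t) = (t + 4)*(t - 17) = (4 + t)*(-17 + t) = (-17 + t)*(4 + t))
E(Q(3)) - J = (-68 + (1 - 1/4*3)**2 - 13*(1 - 1/4*3)) - 1*252 = (-68 + (1 - 3/4)**2 - 13*(1 - 3/4)) - 252 = (-68 + (1/4)**2 - 13*1/4) - 252 = (-68 + 1/16 - 13/4) - 252 = -1139/16 - 252 = -5171/16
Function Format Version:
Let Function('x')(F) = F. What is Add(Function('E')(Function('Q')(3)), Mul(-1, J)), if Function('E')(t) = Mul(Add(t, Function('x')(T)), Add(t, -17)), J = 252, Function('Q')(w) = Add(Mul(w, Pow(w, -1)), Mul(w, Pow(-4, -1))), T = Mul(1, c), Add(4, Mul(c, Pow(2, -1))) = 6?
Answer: Rational(-5171, 16) ≈ -323.19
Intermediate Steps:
c = 4 (c = Add(-8, Mul(2, 6)) = Add(-8, 12) = 4)
T = 4 (T = Mul(1, 4) = 4)
Function('Q')(w) = Add(1, Mul(Rational(-1, 4), w)) (Function('Q')(w) = Add(1, Mul(w, Rational(-1, 4))) = Add(1, Mul(Rational(-1, 4), w)))
Function('E')(t) = Mul(Add(-17, t), Add(4, t)) (Function('E')(t) = Mul(Add(t, 4), Add(t, -17)) = Mul(Add(4, t), Add(-17, t)) = Mul(Add(-17, t), Add(4, t)))
Add(Function('E')(Function('Q')(3)), Mul(-1, J)) = Add(Add(-68, Pow(Add(1, Mul(Rational(-1, 4), 3)), 2), Mul(-13, Add(1, Mul(Rational(-1, 4), 3)))), Mul(-1, 252)) = Add(Add(-68, Pow(Add(1, Rational(-3, 4)), 2), Mul(-13, Add(1, Rational(-3, 4)))), -252) = Add(Add(-68, Pow(Rational(1, 4), 2), Mul(-13, Rational(1, 4))), -252) = Add(Add(-68, Rational(1, 16), Rational(-13, 4)), -252) = Add(Rational(-1139, 16), -252) = Rational(-5171, 16)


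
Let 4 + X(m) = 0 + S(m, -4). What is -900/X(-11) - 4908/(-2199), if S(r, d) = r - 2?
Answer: 687512/12461 ≈ 55.173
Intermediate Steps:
S(r, d) = -2 + r
X(m) = -6 + m (X(m) = -4 + (0 + (-2 + m)) = -4 + (-2 + m) = -6 + m)
-900/X(-11) - 4908/(-2199) = -900/(-6 - 11) - 4908/(-2199) = -900/(-17) - 4908*(-1/2199) = -900*(-1/17) + 1636/733 = 900/17 + 1636/733 = 687512/12461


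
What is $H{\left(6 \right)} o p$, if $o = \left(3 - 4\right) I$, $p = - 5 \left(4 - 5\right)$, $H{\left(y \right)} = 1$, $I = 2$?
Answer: $-10$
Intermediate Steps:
$p = 5$ ($p = \left(-5\right) \left(-1\right) = 5$)
$o = -2$ ($o = \left(3 - 4\right) 2 = \left(-1\right) 2 = -2$)
$H{\left(6 \right)} o p = 1 \left(-2\right) 5 = \left(-2\right) 5 = -10$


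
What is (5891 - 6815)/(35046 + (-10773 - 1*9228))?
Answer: -308/5015 ≈ -0.061416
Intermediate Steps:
(5891 - 6815)/(35046 + (-10773 - 1*9228)) = -924/(35046 + (-10773 - 9228)) = -924/(35046 - 20001) = -924/15045 = -924*1/15045 = -308/5015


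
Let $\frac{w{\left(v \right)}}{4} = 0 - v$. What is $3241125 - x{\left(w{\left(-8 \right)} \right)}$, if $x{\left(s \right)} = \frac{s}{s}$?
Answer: $3241124$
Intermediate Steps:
$w{\left(v \right)} = - 4 v$ ($w{\left(v \right)} = 4 \left(0 - v\right) = 4 \left(- v\right) = - 4 v$)
$x{\left(s \right)} = 1$
$3241125 - x{\left(w{\left(-8 \right)} \right)} = 3241125 - 1 = 3241124$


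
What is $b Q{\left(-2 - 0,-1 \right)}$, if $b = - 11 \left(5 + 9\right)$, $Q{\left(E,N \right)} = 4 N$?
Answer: $616$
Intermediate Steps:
$b = -154$ ($b = \left(-11\right) 14 = -154$)
$b Q{\left(-2 - 0,-1 \right)} = - 154 \cdot 4 \left(-1\right) = \left(-154\right) \left(-4\right) = 616$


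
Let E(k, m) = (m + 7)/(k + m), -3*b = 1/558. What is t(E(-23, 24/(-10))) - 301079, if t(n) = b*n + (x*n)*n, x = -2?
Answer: -8129118509905/26999946 ≈ -3.0108e+5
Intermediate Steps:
b = -1/1674 (b = -⅓/558 = -⅓*1/558 = -1/1674 ≈ -0.00059737)
E(k, m) = (7 + m)/(k + m)
t(n) = -2*n² - n/1674 (t(n) = -n/1674 + (-2*n)*n = -n/1674 - 2*n² = -2*n² - n/1674)
t(E(-23, 24/(-10))) - 301079 = ((7 + 24/(-10))/(-23 + 24/(-10)))*(-1 - 3348*(7 + 24/(-10))/(-23 + 24/(-10)))/1674 - 301079 = ((7 + 24*(-⅒))/(-23 + 24*(-⅒)))*(-1 - 3348*(7 + 24*(-⅒))/(-23 + 24*(-⅒)))/1674 - 301079 = ((7 - 12/5)/(-23 - 12/5))*(-1 - 3348*(7 - 12/5)/(-23 - 12/5))/1674 - 301079 = ((23/5)/(-127/5))*(-1 - 3348*23/((-127/5)*5))/1674 - 301079 = (-5/127*23/5)*(-1 - (-16740)*23/(127*5))/1674 - 301079 = (1/1674)*(-23/127)*(-1 - 3348*(-23/127)) - 301079 = (1/1674)*(-23/127)*(-1 + 77004/127) - 301079 = (1/1674)*(-23/127)*(76877/127) - 301079 = -1768171/26999946 - 301079 = -8129118509905/26999946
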